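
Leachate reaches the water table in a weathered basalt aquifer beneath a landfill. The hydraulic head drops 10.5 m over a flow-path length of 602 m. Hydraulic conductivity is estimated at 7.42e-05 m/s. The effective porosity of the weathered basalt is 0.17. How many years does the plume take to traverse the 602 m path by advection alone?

Convert K: 7.42e-05 m/s × 86400 = 6.411 m/day.
Hydraulic gradient i = Δh / L = 10.5 / 602 = 0.01744.
Darcy flux q = K · i = 6.411 × 0.01744 = 0.1118 m/day.
Seepage velocity v = q / n_e = 0.1118 / 0.17 = 0.6578 m/day.
Travel time t = L / v = 602 / 0.6578 = 915.2 days = 2.506 years.

2.51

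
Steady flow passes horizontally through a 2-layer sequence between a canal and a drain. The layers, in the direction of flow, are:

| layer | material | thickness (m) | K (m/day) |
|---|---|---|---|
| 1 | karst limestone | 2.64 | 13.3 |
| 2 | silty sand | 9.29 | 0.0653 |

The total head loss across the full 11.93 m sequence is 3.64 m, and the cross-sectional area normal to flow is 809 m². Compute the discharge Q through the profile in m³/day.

Flow is perpendicular to layering, so the layers act in series and the equivalent K is the thickness-weighted harmonic mean.
Total thickness L = 2.64 + 9.29 = 11.93 m.
Σ(b_i/K_i) = 2.64/13.3 + 9.29/0.0653 = 142.5 d.
K_eq = L / Σ(b_i/K_i) = 11.93 / 142.5 = 0.08374 m/day.
Q = K_eq · A · (Δh/L) = 0.08374 × 809 × (3.64/11.93) = 20.67 m³/day.

20.7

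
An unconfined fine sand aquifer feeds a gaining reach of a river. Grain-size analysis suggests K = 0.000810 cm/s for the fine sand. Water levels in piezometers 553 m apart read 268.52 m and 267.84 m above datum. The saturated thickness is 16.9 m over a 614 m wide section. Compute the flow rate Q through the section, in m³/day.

Convert K: 0.000810 cm/s × 864 = 0.6998 m/day.
Cross-sectional area A = 614 × 16.9 = 10377 m².
Hydraulic gradient i = (268.52 − 267.84) / 553 = 0.68 / 553 = 0.001230.
Darcy's law: Q = K · A · i = 0.6998 × 10377 × 0.001230 = 8.930 m³/day.

8.93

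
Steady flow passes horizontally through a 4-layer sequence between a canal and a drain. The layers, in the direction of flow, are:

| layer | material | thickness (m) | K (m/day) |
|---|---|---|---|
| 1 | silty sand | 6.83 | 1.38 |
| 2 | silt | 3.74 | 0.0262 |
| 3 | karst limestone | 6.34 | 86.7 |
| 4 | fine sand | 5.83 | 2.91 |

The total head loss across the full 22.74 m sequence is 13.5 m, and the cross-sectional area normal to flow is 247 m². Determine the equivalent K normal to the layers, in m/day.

Flow is perpendicular to layering, so the layers act in series and the equivalent K is the thickness-weighted harmonic mean.
Total thickness L = 6.83 + 3.74 + 6.34 + 5.83 = 22.74 m.
Σ(b_i/K_i) = 6.83/1.38 + 3.74/0.0262 + 6.34/86.7 + 5.83/2.91 = 149.8 d.
K_eq = L / Σ(b_i/K_i) = 22.74 / 149.8 = 0.1518 m/day.

0.152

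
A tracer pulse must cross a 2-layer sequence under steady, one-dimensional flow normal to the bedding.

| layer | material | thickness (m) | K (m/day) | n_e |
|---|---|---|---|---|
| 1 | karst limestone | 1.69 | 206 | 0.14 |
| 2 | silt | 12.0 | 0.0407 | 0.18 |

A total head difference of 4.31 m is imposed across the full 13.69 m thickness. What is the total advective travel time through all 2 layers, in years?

0.449

With flow normal to the layers, continuity requires the same specific discharge q through every layer.
Σ(b_i/K_i) = 1.69/206 + 12.0/0.0407 = 294.8 d.
q = Δh / Σ(b_i/K_i) = 4.31 / 294.8 = 0.01462 m/day.
In each layer the seepage velocity is v_i = q/n_i, so the layer transit time is t_i = b_i·n_i / q:
  layer 1 (karst limestone): t_1 = 1.69 × 0.14 / 0.01462 = 16.19 d
  layer 2 (silt): t_2 = 12.0 × 0.18 / 0.01462 = 147.8 d
Total t = Σ t_i = 164.0 days = 0.4489 years.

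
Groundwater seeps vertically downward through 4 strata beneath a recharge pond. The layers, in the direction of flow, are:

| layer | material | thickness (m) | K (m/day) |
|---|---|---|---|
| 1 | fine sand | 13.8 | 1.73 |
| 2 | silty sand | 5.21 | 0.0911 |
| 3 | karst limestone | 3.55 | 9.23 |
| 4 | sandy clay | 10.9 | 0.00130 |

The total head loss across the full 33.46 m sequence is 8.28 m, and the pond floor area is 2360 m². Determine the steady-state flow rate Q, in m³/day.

Flow is perpendicular to layering, so the layers act in series and the equivalent K is the thickness-weighted harmonic mean.
Total thickness L = 13.8 + 5.21 + 3.55 + 10.9 = 33.46 m.
Σ(b_i/K_i) = 13.8/1.73 + 5.21/0.0911 + 3.55/9.23 + 10.9/0.00130 = 8450 d.
K_eq = L / Σ(b_i/K_i) = 33.46 / 8450 = 0.003960 m/day.
Q = K_eq · A · (Δh/L) = 0.003960 × 2360 × (8.28/33.46) = 2.312 m³/day.

2.31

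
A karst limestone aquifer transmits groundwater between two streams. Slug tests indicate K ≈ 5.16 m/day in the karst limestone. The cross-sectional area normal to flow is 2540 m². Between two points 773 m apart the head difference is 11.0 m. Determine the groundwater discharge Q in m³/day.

Hydraulic gradient i = Δh / L = 11.0 / 773 = 0.01423.
Darcy's law: Q = K · A · i = 5.160 × 2540 × 0.01423 = 186.5 m³/day.

187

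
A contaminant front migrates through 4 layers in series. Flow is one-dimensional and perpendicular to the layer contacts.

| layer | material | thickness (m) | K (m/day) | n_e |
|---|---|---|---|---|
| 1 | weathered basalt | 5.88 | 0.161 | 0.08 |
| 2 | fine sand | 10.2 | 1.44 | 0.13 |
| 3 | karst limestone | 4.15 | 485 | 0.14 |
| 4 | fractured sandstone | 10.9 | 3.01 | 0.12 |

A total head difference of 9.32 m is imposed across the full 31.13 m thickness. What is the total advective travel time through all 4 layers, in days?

With flow normal to the layers, continuity requires the same specific discharge q through every layer.
Σ(b_i/K_i) = 5.88/0.161 + 10.2/1.44 + 4.15/485 + 10.9/3.01 = 47.23 d.
q = Δh / Σ(b_i/K_i) = 9.32 / 47.23 = 0.1973 m/day.
In each layer the seepage velocity is v_i = q/n_i, so the layer transit time is t_i = b_i·n_i / q:
  layer 1 (weathered basalt): t_1 = 5.88 × 0.08 / 0.1973 = 2.384 d
  layer 2 (fine sand): t_2 = 10.2 × 0.13 / 0.1973 = 6.720 d
  layer 3 (karst limestone): t_3 = 4.15 × 0.14 / 0.1973 = 2.945 d
  layer 4 (fractured sandstone): t_4 = 10.9 × 0.12 / 0.1973 = 6.629 d
Total t = Σ t_i = 18.68 days.

18.7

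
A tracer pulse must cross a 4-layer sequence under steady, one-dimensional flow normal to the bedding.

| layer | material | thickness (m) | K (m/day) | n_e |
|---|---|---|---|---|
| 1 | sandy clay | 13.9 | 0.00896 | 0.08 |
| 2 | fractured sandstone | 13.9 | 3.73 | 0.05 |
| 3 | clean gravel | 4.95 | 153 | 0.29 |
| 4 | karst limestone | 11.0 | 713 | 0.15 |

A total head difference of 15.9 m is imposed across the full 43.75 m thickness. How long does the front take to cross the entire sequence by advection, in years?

With flow normal to the layers, continuity requires the same specific discharge q through every layer.
Σ(b_i/K_i) = 13.9/0.00896 + 13.9/3.73 + 4.95/153 + 11.0/713 = 1555 d.
q = Δh / Σ(b_i/K_i) = 15.9 / 1555 = 0.01022 m/day.
In each layer the seepage velocity is v_i = q/n_i, so the layer transit time is t_i = b_i·n_i / q:
  layer 1 (sandy clay): t_1 = 13.9 × 0.08 / 0.01022 = 108.8 d
  layer 2 (fractured sandstone): t_2 = 13.9 × 0.05 / 0.01022 = 67.98 d
  layer 3 (clean gravel): t_3 = 4.95 × 0.29 / 0.01022 = 140.4 d
  layer 4 (karst limestone): t_4 = 11.0 × 0.15 / 0.01022 = 161.4 d
Total t = Σ t_i = 478.5 days = 1.310 years.

1.31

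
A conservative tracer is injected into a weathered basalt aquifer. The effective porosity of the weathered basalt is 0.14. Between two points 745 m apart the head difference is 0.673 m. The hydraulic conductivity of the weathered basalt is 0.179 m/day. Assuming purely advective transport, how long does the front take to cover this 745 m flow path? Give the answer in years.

1770

Hydraulic gradient i = Δh / L = 0.673 / 745 = 0.0009034.
Darcy flux q = K · i = 0.1790 × 0.0009034 = 0.0001617 m/day.
Seepage velocity v = q / n_e = 0.0001617 / 0.14 = 0.001155 m/day.
Travel time t = L / v = 745 / 0.001155 = 6.450e+05 days = 1766 years.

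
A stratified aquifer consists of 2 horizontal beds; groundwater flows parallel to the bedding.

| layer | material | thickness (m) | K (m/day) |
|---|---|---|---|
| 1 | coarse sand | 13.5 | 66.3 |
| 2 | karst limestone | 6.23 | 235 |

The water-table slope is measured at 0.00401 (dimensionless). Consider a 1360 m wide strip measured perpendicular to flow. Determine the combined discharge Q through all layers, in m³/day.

12900

Flow is parallel to layering, so each bed carries its own Darcy discharge and the transmissivities add.
Σ(K_i·b_i) = 66.3×13.5 + 235×6.23 = 2359 m²/day.
Hydraulic gradient i = 0.00401.
Q = Σ(K_i·b_i) · W · i = 2359 × 1360 × 0.004010 = 12866 m³/day.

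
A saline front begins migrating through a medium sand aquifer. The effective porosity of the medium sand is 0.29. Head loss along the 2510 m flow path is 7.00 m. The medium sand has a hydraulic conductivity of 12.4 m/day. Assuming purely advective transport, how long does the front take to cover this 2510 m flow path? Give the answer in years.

57.6

Hydraulic gradient i = Δh / L = 7.00 / 2510 = 0.002789.
Darcy flux q = K · i = 12.40 × 0.002789 = 0.03458 m/day.
Seepage velocity v = q / n_e = 0.03458 / 0.29 = 0.1192 m/day.
Travel time t = L / v = 2510 / 0.1192 = 21049 days = 57.63 years.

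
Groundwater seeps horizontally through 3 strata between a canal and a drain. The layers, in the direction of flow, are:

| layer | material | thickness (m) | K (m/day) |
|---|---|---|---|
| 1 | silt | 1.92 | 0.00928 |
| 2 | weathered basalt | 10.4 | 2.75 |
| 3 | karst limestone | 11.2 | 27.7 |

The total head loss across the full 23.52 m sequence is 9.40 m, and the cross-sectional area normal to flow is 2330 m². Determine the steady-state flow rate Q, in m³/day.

Flow is perpendicular to layering, so the layers act in series and the equivalent K is the thickness-weighted harmonic mean.
Total thickness L = 1.92 + 10.4 + 11.2 = 23.52 m.
Σ(b_i/K_i) = 1.92/0.00928 + 10.4/2.75 + 11.2/27.7 = 211.1 d.
K_eq = L / Σ(b_i/K_i) = 23.52 / 211.1 = 0.1114 m/day.
Q = K_eq · A · (Δh/L) = 0.1114 × 2330 × (9.40/23.52) = 103.8 m³/day.

104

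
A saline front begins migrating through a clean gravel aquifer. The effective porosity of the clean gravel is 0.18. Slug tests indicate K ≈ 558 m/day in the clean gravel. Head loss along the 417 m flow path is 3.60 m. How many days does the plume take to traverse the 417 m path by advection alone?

15.6

Hydraulic gradient i = Δh / L = 3.60 / 417 = 0.008633.
Darcy flux q = K · i = 558.0 × 0.008633 = 4.817 m/day.
Seepage velocity v = q / n_e = 4.817 / 0.18 = 26.76 m/day.
Travel time t = L / v = 417 / 26.76 = 15.58 days.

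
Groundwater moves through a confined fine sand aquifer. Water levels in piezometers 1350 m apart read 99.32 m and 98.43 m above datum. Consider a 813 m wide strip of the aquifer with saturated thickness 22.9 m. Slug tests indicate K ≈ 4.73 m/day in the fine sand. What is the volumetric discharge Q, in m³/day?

58.1

Cross-sectional area A = 813 × 22.9 = 18618 m².
Hydraulic gradient i = (99.32 − 98.43) / 1350 = 0.89 / 1350 = 0.0006593.
Darcy's law: Q = K · A · i = 4.730 × 18618 × 0.0006593 = 58.06 m³/day.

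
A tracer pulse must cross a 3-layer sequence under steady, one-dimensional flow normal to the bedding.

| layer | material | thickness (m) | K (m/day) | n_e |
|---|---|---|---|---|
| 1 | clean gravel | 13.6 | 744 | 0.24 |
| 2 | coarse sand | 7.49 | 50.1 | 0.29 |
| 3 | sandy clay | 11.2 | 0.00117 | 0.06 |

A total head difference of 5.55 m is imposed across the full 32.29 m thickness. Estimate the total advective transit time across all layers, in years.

With flow normal to the layers, continuity requires the same specific discharge q through every layer.
Σ(b_i/K_i) = 13.6/744 + 7.49/50.1 + 11.2/0.00117 = 9573 d.
q = Δh / Σ(b_i/K_i) = 5.55 / 9573 = 0.0005798 m/day.
In each layer the seepage velocity is v_i = q/n_i, so the layer transit time is t_i = b_i·n_i / q:
  layer 1 (clean gravel): t_1 = 13.6 × 0.24 / 0.0005798 = 5630 d
  layer 2 (coarse sand): t_2 = 7.49 × 0.29 / 0.0005798 = 3747 d
  layer 3 (sandy clay): t_3 = 11.2 × 0.06 / 0.0005798 = 1159 d
Total t = Σ t_i = 10535 days = 28.84 years.

28.8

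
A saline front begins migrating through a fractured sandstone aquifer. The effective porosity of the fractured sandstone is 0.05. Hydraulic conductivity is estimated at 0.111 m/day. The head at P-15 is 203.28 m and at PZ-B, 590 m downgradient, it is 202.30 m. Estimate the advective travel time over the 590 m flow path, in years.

Hydraulic gradient i = (203.28 − 202.30) / 590 = 0.98 / 590 = 0.001661.
Darcy flux q = K · i = 0.1110 × 0.001661 = 0.0001844 m/day.
Seepage velocity v = q / n_e = 0.0001844 / 0.05 = 0.003687 m/day.
Travel time t = L / v = 590 / 0.003687 = 1.600e+05 days = 438.1 years.

438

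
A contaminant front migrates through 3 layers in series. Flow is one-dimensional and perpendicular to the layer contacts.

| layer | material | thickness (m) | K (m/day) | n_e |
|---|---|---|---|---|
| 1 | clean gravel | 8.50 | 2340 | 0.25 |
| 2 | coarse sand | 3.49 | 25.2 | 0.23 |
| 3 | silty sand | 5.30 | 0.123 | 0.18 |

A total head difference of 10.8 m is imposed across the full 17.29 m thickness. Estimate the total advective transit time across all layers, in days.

With flow normal to the layers, continuity requires the same specific discharge q through every layer.
Σ(b_i/K_i) = 8.50/2340 + 3.49/25.2 + 5.30/0.123 = 43.23 d.
q = Δh / Σ(b_i/K_i) = 10.8 / 43.23 = 0.2498 m/day.
In each layer the seepage velocity is v_i = q/n_i, so the layer transit time is t_i = b_i·n_i / q:
  layer 1 (clean gravel): t_1 = 8.50 × 0.25 / 0.2498 = 8.506 d
  layer 2 (coarse sand): t_2 = 3.49 × 0.23 / 0.2498 = 3.213 d
  layer 3 (silty sand): t_3 = 5.30 × 0.18 / 0.2498 = 3.819 d
Total t = Σ t_i = 15.54 days.

15.5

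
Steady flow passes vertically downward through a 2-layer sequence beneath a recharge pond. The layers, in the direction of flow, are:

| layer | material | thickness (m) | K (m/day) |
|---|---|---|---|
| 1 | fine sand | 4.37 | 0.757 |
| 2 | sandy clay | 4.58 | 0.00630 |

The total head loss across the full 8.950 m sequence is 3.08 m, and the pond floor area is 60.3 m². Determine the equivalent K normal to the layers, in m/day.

0.0122

Flow is perpendicular to layering, so the layers act in series and the equivalent K is the thickness-weighted harmonic mean.
Total thickness L = 4.37 + 4.58 = 8.950 m.
Σ(b_i/K_i) = 4.37/0.757 + 4.58/0.00630 = 732.8 d.
K_eq = L / Σ(b_i/K_i) = 8.950 / 732.8 = 0.01221 m/day.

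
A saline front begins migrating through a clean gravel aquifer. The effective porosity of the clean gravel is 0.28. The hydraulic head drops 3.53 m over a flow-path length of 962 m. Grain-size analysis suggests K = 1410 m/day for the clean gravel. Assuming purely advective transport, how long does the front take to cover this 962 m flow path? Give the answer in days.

Hydraulic gradient i = Δh / L = 3.53 / 962 = 0.003669.
Darcy flux q = K · i = 1410 × 0.003669 = 5.174 m/day.
Seepage velocity v = q / n_e = 5.174 / 0.28 = 18.48 m/day.
Travel time t = L / v = 962 / 18.48 = 52.06 days.

52.1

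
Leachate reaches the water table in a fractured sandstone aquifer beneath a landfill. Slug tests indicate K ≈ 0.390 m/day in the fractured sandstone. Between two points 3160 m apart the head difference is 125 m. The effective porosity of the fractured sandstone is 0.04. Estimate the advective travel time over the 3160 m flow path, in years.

22.4

Hydraulic gradient i = Δh / L = 125 / 3160 = 0.03956.
Darcy flux q = K · i = 0.3900 × 0.03956 = 0.01543 m/day.
Seepage velocity v = q / n_e = 0.01543 / 0.04 = 0.3857 m/day.
Travel time t = L / v = 3160 / 0.3857 = 8193 days = 22.43 years.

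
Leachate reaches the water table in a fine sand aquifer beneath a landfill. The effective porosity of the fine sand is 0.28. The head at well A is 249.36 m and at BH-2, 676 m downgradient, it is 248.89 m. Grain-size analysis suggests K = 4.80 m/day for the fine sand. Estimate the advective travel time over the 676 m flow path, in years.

155

Hydraulic gradient i = (249.36 − 248.89) / 676 = 0.47 / 676 = 0.0006953.
Darcy flux q = K · i = 4.800 × 0.0006953 = 0.003337 m/day.
Seepage velocity v = q / n_e = 0.003337 / 0.28 = 0.01192 m/day.
Travel time t = L / v = 676 / 0.01192 = 56717 days = 155.3 years.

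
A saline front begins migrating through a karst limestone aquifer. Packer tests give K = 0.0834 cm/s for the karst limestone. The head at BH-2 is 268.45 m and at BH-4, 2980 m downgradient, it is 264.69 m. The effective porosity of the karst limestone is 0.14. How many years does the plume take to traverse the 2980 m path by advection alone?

12.6

Convert K: 0.0834 cm/s × 864 = 72.06 m/day.
Hydraulic gradient i = (268.45 − 264.69) / 2980 = 3.76 / 2980 = 0.001262.
Darcy flux q = K · i = 72.06 × 0.001262 = 0.09092 m/day.
Seepage velocity v = q / n_e = 0.09092 / 0.14 = 0.6494 m/day.
Travel time t = L / v = 2980 / 0.6494 = 4589 days = 12.56 years.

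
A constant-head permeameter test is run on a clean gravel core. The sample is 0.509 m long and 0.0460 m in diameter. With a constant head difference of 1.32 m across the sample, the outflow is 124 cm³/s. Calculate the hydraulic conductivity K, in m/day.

Cross-sectional area A = π·(d/2)² = π × (0.0460/2)² = 0.001662 m².
Convert discharge: 124 cm³/s = 0.0001240 m³/s.
Darcy's law rearranged: K = Q·L / (A·Δh) = 0.0001240 × 0.509 / (0.001662 × 1.32) = 0.02877 m/s = 2486 m/day.

2490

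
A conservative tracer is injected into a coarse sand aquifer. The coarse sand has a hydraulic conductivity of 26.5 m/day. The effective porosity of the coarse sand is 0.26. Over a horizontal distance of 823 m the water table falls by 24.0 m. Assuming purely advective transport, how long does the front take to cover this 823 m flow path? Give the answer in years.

Hydraulic gradient i = Δh / L = 24.0 / 823 = 0.02916.
Darcy flux q = K · i = 26.50 × 0.02916 = 0.7728 m/day.
Seepage velocity v = q / n_e = 0.7728 / 0.26 = 2.972 m/day.
Travel time t = L / v = 823 / 2.972 = 276.9 days = 0.7581 years.

0.758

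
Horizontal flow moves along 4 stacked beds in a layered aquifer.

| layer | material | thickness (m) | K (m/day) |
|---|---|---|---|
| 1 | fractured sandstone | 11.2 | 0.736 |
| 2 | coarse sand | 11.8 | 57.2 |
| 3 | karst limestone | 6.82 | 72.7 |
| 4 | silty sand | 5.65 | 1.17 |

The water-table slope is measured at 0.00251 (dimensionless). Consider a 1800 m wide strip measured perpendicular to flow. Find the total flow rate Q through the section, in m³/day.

5360

Flow is parallel to layering, so each bed carries its own Darcy discharge and the transmissivities add.
Σ(K_i·b_i) = 0.736×11.2 + 57.2×11.8 + 72.7×6.82 + 1.17×5.65 = 1186 m²/day.
Hydraulic gradient i = 0.00251.
Q = Σ(K_i·b_i) · W · i = 1186 × 1800 × 0.002510 = 5357 m³/day.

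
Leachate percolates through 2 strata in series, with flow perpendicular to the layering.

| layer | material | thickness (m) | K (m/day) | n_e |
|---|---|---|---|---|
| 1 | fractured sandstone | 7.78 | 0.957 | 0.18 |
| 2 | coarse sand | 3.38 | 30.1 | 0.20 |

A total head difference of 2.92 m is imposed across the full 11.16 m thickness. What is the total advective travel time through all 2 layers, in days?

With flow normal to the layers, continuity requires the same specific discharge q through every layer.
Σ(b_i/K_i) = 7.78/0.957 + 3.38/30.1 = 8.242 d.
q = Δh / Σ(b_i/K_i) = 2.92 / 8.242 = 0.3543 m/day.
In each layer the seepage velocity is v_i = q/n_i, so the layer transit time is t_i = b_i·n_i / q:
  layer 1 (fractured sandstone): t_1 = 7.78 × 0.18 / 0.3543 = 3.953 d
  layer 2 (coarse sand): t_2 = 3.38 × 0.20 / 0.3543 = 1.908 d
Total t = Σ t_i = 5.861 days.

5.86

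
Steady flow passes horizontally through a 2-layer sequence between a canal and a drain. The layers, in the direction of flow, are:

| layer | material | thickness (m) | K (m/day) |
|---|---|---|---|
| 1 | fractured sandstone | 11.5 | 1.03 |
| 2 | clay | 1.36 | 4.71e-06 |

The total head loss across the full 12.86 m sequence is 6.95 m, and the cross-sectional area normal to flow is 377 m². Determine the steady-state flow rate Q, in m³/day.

Flow is perpendicular to layering, so the layers act in series and the equivalent K is the thickness-weighted harmonic mean.
Total thickness L = 11.5 + 1.36 = 12.86 m.
Σ(b_i/K_i) = 11.5/1.03 + 1.36/4.71e-06 = 2.888e+05 d.
K_eq = L / Σ(b_i/K_i) = 12.86 / 2.888e+05 = 4.454e-05 m/day.
Q = K_eq · A · (Δh/L) = 4.454e-05 × 377 × (6.95/12.86) = 0.009074 m³/day.

0.00907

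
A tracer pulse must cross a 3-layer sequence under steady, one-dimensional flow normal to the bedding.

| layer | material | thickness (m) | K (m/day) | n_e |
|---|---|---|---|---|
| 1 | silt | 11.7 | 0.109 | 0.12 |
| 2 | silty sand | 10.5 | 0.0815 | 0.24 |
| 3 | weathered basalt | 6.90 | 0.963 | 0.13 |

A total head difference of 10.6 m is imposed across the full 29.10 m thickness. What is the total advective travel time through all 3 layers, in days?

111

With flow normal to the layers, continuity requires the same specific discharge q through every layer.
Σ(b_i/K_i) = 11.7/0.109 + 10.5/0.0815 + 6.90/0.963 = 243.3 d.
q = Δh / Σ(b_i/K_i) = 10.6 / 243.3 = 0.04356 m/day.
In each layer the seepage velocity is v_i = q/n_i, so the layer transit time is t_i = b_i·n_i / q:
  layer 1 (silt): t_1 = 11.7 × 0.12 / 0.04356 = 32.23 d
  layer 2 (silty sand): t_2 = 10.5 × 0.24 / 0.04356 = 57.85 d
  layer 3 (weathered basalt): t_3 = 6.90 × 0.13 / 0.04356 = 20.59 d
Total t = Σ t_i = 110.7 days.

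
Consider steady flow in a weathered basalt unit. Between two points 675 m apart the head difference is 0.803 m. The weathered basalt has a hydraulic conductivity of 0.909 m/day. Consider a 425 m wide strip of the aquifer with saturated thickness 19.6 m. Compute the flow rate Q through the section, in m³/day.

9.01

Cross-sectional area A = 425 × 19.6 = 8330 m².
Hydraulic gradient i = Δh / L = 0.803 / 675 = 0.001190.
Darcy's law: Q = K · A · i = 0.9090 × 8330 × 0.001190 = 9.008 m³/day.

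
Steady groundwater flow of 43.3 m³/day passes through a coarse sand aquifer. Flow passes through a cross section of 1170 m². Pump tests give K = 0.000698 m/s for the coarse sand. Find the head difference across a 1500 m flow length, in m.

0.921

Convert K: 0.000698 m/s × 86400 = 60.31 m/day.
From Q = K·A·i, i = Q / (K·A) = 43.3 / (60.31 × 1170) = 0.0006137.
Head loss Δh = i · L = 0.0006137 × 1500 = 0.9205 m.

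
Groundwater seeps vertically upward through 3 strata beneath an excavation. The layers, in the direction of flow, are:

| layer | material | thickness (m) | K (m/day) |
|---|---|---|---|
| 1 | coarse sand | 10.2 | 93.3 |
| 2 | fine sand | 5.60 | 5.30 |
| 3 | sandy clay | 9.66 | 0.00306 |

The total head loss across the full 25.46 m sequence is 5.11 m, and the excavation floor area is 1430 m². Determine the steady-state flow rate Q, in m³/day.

Flow is perpendicular to layering, so the layers act in series and the equivalent K is the thickness-weighted harmonic mean.
Total thickness L = 10.2 + 5.60 + 9.66 = 25.46 m.
Σ(b_i/K_i) = 10.2/93.3 + 5.60/5.30 + 9.66/0.00306 = 3158 d.
K_eq = L / Σ(b_i/K_i) = 25.46 / 3158 = 0.008062 m/day.
Q = K_eq · A · (Δh/L) = 0.008062 × 1430 × (5.11/25.46) = 2.314 m³/day.

2.31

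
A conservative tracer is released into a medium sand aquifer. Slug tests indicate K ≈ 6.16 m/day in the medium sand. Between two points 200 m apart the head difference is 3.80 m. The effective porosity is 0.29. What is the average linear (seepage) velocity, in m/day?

Hydraulic gradient i = Δh / L = 3.80 / 200 = 0.01900.
Darcy flux q = K · i = 6.160 × 0.01900 = 0.1170 m/day.
Seepage velocity v = q / n_e = 0.1170 / 0.29 = 0.4036 m/day.

0.404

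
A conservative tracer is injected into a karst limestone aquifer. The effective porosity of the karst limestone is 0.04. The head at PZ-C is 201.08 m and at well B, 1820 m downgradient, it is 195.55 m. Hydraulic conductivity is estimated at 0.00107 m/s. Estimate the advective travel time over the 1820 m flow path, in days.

Convert K: 0.00107 m/s × 86400 = 92.45 m/day.
Hydraulic gradient i = (201.08 − 195.55) / 1820 = 5.53 / 1820 = 0.003038.
Darcy flux q = K · i = 92.45 × 0.003038 = 0.2809 m/day.
Seepage velocity v = q / n_e = 0.2809 / 0.04 = 7.022 m/day.
Travel time t = L / v = 1820 / 7.022 = 259.2 days.

259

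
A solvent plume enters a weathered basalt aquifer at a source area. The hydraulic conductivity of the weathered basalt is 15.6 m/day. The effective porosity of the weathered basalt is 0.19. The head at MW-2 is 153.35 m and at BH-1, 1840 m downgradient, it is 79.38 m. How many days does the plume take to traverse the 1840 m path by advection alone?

Hydraulic gradient i = (153.35 − 79.38) / 1840 = 73.97 / 1840 = 0.04020.
Darcy flux q = K · i = 15.60 × 0.04020 = 0.6271 m/day.
Seepage velocity v = q / n_e = 0.6271 / 0.19 = 3.301 m/day.
Travel time t = L / v = 1840 / 3.301 = 557.5 days.

557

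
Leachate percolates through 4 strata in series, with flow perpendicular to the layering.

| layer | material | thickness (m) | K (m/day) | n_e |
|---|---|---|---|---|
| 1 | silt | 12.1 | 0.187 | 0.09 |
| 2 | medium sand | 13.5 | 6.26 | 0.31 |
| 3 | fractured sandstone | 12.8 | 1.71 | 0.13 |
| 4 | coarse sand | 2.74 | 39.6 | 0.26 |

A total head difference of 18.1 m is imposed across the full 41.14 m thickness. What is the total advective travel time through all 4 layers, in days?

With flow normal to the layers, continuity requires the same specific discharge q through every layer.
Σ(b_i/K_i) = 12.1/0.187 + 13.5/6.26 + 12.8/1.71 + 2.74/39.6 = 74.42 d.
q = Δh / Σ(b_i/K_i) = 18.1 / 74.42 = 0.2432 m/day.
In each layer the seepage velocity is v_i = q/n_i, so the layer transit time is t_i = b_i·n_i / q:
  layer 1 (silt): t_1 = 12.1 × 0.09 / 0.2432 = 4.477 d
  layer 2 (medium sand): t_2 = 13.5 × 0.31 / 0.2432 = 17.21 d
  layer 3 (fractured sandstone): t_3 = 12.8 × 0.13 / 0.2432 = 6.841 d
  layer 4 (coarse sand): t_4 = 2.74 × 0.26 / 0.2432 = 2.929 d
Total t = Σ t_i = 31.45 days.

31.5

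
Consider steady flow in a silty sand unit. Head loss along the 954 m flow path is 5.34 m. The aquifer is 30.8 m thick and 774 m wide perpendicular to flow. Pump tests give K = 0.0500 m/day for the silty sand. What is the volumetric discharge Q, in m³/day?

6.67

Cross-sectional area A = 774 × 30.8 = 23839 m².
Hydraulic gradient i = Δh / L = 5.34 / 954 = 0.005597.
Darcy's law: Q = K · A · i = 0.05000 × 23839 × 0.005597 = 6.672 m³/day.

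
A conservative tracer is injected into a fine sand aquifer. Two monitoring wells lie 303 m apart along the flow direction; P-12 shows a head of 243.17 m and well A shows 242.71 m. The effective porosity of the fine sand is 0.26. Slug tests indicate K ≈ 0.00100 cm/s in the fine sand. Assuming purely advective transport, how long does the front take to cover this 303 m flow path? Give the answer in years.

164

Convert K: 0.00100 cm/s × 864 = 0.8640 m/day.
Hydraulic gradient i = (243.17 − 242.71) / 303 = 0.46 / 303 = 0.001518.
Darcy flux q = K · i = 0.8640 × 0.001518 = 0.001312 m/day.
Seepage velocity v = q / n_e = 0.001312 / 0.26 = 0.005045 m/day.
Travel time t = L / v = 303 / 0.005045 = 60060 days = 164.4 years.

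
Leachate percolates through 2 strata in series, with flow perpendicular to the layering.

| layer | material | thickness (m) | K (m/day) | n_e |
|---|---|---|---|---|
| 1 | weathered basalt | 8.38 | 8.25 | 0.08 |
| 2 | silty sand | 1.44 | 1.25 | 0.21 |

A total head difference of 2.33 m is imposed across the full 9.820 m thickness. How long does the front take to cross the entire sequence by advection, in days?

0.905

With flow normal to the layers, continuity requires the same specific discharge q through every layer.
Σ(b_i/K_i) = 8.38/8.25 + 1.44/1.25 = 2.168 d.
q = Δh / Σ(b_i/K_i) = 2.33 / 2.168 = 1.075 m/day.
In each layer the seepage velocity is v_i = q/n_i, so the layer transit time is t_i = b_i·n_i / q:
  layer 1 (weathered basalt): t_1 = 8.38 × 0.08 / 1.075 = 0.6237 d
  layer 2 (silty sand): t_2 = 1.44 × 0.21 / 1.075 = 0.2813 d
Total t = Σ t_i = 0.9051 days.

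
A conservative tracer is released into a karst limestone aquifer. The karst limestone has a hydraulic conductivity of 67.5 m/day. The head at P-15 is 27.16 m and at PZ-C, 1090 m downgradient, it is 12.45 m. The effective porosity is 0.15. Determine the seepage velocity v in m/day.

6.07

Hydraulic gradient i = (27.16 − 12.45) / 1090 = 14.71 / 1090 = 0.01350.
Darcy flux q = K · i = 67.50 × 0.01350 = 0.9109 m/day.
Seepage velocity v = q / n_e = 0.9109 / 0.15 = 6.073 m/day.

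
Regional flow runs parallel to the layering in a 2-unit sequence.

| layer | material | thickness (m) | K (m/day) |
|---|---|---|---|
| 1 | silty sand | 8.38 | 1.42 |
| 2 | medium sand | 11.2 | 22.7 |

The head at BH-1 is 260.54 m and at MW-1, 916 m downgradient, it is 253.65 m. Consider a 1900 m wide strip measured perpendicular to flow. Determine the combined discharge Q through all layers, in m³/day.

3800

Flow is parallel to layering, so each bed carries its own Darcy discharge and the transmissivities add.
Σ(K_i·b_i) = 1.42×8.38 + 22.7×11.2 = 266.1 m²/day.
Hydraulic gradient i = (260.54 − 253.65) / 916 = 6.89 / 916 = 0.007522.
Q = Σ(K_i·b_i) · W · i = 266.1 × 1900 × 0.007522 = 3804 m³/day.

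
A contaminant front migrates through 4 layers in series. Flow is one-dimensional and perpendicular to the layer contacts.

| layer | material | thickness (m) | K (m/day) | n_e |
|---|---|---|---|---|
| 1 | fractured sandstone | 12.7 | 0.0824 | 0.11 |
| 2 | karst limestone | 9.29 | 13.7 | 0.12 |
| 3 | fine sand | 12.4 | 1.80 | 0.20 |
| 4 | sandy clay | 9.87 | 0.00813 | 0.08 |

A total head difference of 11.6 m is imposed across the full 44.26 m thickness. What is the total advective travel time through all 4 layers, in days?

686

With flow normal to the layers, continuity requires the same specific discharge q through every layer.
Σ(b_i/K_i) = 12.7/0.0824 + 9.29/13.7 + 12.4/1.80 + 9.87/0.00813 = 1376 d.
q = Δh / Σ(b_i/K_i) = 11.6 / 1376 = 0.008432 m/day.
In each layer the seepage velocity is v_i = q/n_i, so the layer transit time is t_i = b_i·n_i / q:
  layer 1 (fractured sandstone): t_1 = 12.7 × 0.11 / 0.008432 = 165.7 d
  layer 2 (karst limestone): t_2 = 9.29 × 0.12 / 0.008432 = 132.2 d
  layer 3 (fine sand): t_3 = 12.4 × 0.20 / 0.008432 = 294.1 d
  layer 4 (sandy clay): t_4 = 9.87 × 0.08 / 0.008432 = 93.64 d
Total t = Σ t_i = 685.7 days.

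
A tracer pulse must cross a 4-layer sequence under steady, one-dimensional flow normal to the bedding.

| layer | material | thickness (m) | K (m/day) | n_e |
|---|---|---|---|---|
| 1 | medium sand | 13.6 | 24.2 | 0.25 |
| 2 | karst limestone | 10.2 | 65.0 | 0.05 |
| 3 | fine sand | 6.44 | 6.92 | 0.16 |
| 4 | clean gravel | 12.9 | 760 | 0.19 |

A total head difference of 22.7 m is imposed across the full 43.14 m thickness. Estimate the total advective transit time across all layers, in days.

0.543

With flow normal to the layers, continuity requires the same specific discharge q through every layer.
Σ(b_i/K_i) = 13.6/24.2 + 10.2/65.0 + 6.44/6.92 + 12.9/760 = 1.667 d.
q = Δh / Σ(b_i/K_i) = 22.7 / 1.667 = 13.62 m/day.
In each layer the seepage velocity is v_i = q/n_i, so the layer transit time is t_i = b_i·n_i / q:
  layer 1 (medium sand): t_1 = 13.6 × 0.25 / 13.62 = 0.2496 d
  layer 2 (karst limestone): t_2 = 10.2 × 0.05 / 13.62 = 0.03744 d
  layer 3 (fine sand): t_3 = 6.44 × 0.16 / 13.62 = 0.07565 d
  layer 4 (clean gravel): t_4 = 12.9 × 0.19 / 13.62 = 0.1799 d
Total t = Σ t_i = 0.5426 days.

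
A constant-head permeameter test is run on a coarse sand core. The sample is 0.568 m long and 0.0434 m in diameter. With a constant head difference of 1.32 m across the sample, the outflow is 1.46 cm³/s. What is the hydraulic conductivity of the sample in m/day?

36.7

Cross-sectional area A = π·(d/2)² = π × (0.0434/2)² = 0.001479 m².
Convert discharge: 1.46 cm³/s = 1.460e-06 m³/s.
Darcy's law rearranged: K = Q·L / (A·Δh) = 1.460e-06 × 0.568 / (0.001479 × 1.32) = 0.0004247 m/s = 36.69 m/day.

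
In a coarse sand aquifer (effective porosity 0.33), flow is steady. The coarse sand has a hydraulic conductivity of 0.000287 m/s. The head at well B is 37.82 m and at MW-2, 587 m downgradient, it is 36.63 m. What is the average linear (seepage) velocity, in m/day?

Convert K: 0.000287 m/s × 86400 = 24.80 m/day.
Hydraulic gradient i = (37.82 − 36.63) / 587 = 1.19 / 587 = 0.002027.
Darcy flux q = K · i = 24.80 × 0.002027 = 0.05027 m/day.
Seepage velocity v = q / n_e = 0.05027 / 0.33 = 0.1523 m/day.

0.152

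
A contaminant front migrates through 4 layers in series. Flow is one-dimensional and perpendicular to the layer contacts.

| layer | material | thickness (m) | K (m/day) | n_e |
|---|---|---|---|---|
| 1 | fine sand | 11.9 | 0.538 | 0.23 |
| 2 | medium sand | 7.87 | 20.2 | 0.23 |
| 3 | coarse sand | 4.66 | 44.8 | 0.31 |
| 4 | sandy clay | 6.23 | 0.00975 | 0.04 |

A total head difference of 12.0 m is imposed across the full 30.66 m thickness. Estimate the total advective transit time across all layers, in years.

0.942

With flow normal to the layers, continuity requires the same specific discharge q through every layer.
Σ(b_i/K_i) = 11.9/0.538 + 7.87/20.2 + 4.66/44.8 + 6.23/0.00975 = 661.6 d.
q = Δh / Σ(b_i/K_i) = 12.0 / 661.6 = 0.01814 m/day.
In each layer the seepage velocity is v_i = q/n_i, so the layer transit time is t_i = b_i·n_i / q:
  layer 1 (fine sand): t_1 = 11.9 × 0.23 / 0.01814 = 150.9 d
  layer 2 (medium sand): t_2 = 7.87 × 0.23 / 0.01814 = 99.79 d
  layer 3 (coarse sand): t_3 = 4.66 × 0.31 / 0.01814 = 79.64 d
  layer 4 (sandy clay): t_4 = 6.23 × 0.04 / 0.01814 = 13.74 d
Total t = Σ t_i = 344.1 days = 0.9420 years.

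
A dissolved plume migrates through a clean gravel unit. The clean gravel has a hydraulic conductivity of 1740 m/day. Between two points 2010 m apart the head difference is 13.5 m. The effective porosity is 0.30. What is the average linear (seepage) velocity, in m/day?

39.0

Hydraulic gradient i = Δh / L = 13.5 / 2010 = 0.006716.
Darcy flux q = K · i = 1740 × 0.006716 = 11.69 m/day.
Seepage velocity v = q / n_e = 11.69 / 0.30 = 38.96 m/day.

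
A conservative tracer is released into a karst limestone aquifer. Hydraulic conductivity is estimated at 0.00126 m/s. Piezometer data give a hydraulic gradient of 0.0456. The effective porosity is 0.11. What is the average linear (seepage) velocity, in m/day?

45.1

Convert K: 0.00126 m/s × 86400 = 108.9 m/day.
Hydraulic gradient i = 0.0456.
Darcy flux q = K · i = 108.9 × 0.04560 = 4.964 m/day.
Seepage velocity v = q / n_e = 4.964 / 0.11 = 45.13 m/day.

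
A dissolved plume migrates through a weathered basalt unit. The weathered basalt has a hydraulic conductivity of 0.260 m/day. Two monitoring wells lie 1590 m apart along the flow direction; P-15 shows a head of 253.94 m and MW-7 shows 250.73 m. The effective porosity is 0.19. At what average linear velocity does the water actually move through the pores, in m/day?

Hydraulic gradient i = (253.94 − 250.73) / 1590 = 3.21 / 1590 = 0.002019.
Darcy flux q = K · i = 0.2600 × 0.002019 = 0.0005249 m/day.
Seepage velocity v = q / n_e = 0.0005249 / 0.19 = 0.002763 m/day.

0.00276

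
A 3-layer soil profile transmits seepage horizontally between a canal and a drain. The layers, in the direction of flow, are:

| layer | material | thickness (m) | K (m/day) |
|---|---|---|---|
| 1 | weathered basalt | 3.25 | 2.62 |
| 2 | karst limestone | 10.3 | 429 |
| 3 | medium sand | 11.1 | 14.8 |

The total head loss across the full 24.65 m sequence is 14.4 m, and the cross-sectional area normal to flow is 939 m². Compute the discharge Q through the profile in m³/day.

Flow is perpendicular to layering, so the layers act in series and the equivalent K is the thickness-weighted harmonic mean.
Total thickness L = 3.25 + 10.3 + 11.1 = 24.65 m.
Σ(b_i/K_i) = 3.25/2.62 + 10.3/429 + 11.1/14.8 = 2.014 d.
K_eq = L / Σ(b_i/K_i) = 24.65 / 2.014 = 12.24 m/day.
Q = K_eq · A · (Δh/L) = 12.24 × 939 × (14.4/24.65) = 6712 m³/day.

6710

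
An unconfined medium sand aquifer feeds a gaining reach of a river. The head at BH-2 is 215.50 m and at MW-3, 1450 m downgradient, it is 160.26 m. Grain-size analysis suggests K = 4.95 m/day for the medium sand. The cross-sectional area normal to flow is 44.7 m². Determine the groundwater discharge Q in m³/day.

Hydraulic gradient i = (215.50 − 160.26) / 1450 = 55.24 / 1450 = 0.03810.
Darcy's law: Q = K · A · i = 4.950 × 44.70 × 0.03810 = 8.429 m³/day.

8.43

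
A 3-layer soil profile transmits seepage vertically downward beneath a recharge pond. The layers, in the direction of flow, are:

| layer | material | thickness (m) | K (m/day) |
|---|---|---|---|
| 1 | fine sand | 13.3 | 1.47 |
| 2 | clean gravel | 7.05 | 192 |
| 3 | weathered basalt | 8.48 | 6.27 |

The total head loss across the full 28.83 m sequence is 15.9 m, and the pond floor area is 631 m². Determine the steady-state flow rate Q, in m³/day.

Flow is perpendicular to layering, so the layers act in series and the equivalent K is the thickness-weighted harmonic mean.
Total thickness L = 13.3 + 7.05 + 8.48 = 28.83 m.
Σ(b_i/K_i) = 13.3/1.47 + 7.05/192 + 8.48/6.27 = 10.44 d.
K_eq = L / Σ(b_i/K_i) = 28.83 / 10.44 = 2.762 m/day.
Q = K_eq · A · (Δh/L) = 2.762 × 631 × (15.9/28.83) = 961.3 m³/day.

961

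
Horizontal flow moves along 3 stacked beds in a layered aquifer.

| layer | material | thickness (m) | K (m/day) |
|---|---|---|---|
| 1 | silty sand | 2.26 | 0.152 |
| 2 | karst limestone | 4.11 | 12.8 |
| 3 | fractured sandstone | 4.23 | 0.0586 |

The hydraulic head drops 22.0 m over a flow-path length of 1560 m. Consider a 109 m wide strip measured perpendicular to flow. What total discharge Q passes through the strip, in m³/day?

81.8

Flow is parallel to layering, so each bed carries its own Darcy discharge and the transmissivities add.
Σ(K_i·b_i) = 0.152×2.26 + 12.8×4.11 + 0.0586×4.23 = 53.20 m²/day.
Hydraulic gradient i = Δh / L = 22.0 / 1560 = 0.01410.
Q = Σ(K_i·b_i) · W · i = 53.20 × 109 × 0.01410 = 81.78 m³/day.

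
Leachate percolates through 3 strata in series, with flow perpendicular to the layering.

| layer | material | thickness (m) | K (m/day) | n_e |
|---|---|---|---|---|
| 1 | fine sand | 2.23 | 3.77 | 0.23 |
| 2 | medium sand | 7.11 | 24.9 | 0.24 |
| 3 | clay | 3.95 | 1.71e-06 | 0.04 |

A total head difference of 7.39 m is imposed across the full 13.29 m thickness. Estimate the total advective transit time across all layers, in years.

With flow normal to the layers, continuity requires the same specific discharge q through every layer.
Σ(b_i/K_i) = 2.23/3.77 + 7.11/24.9 + 3.95/1.71e-06 = 2.310e+06 d.
q = Δh / Σ(b_i/K_i) = 7.39 / 2.310e+06 = 3.199e-06 m/day.
In each layer the seepage velocity is v_i = q/n_i, so the layer transit time is t_i = b_i·n_i / q:
  layer 1 (fine sand): t_1 = 2.23 × 0.23 / 3.199e-06 = 1.603e+05 d
  layer 2 (medium sand): t_2 = 7.11 × 0.24 / 3.199e-06 = 5.334e+05 d
  layer 3 (clay): t_3 = 3.95 × 0.04 / 3.199e-06 = 49387 d
Total t = Σ t_i = 7.431e+05 days = 2034 years.

2030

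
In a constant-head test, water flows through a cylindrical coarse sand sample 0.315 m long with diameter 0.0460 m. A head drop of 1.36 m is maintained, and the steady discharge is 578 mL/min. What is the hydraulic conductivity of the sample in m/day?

Cross-sectional area A = π·(d/2)² = π × (0.0460/2)² = 0.001662 m².
Convert discharge: 578 mL/min = 9.633e-06 m³/s.
Darcy's law rearranged: K = Q·L / (A·Δh) = 9.633e-06 × 0.315 / (0.001662 × 1.36) = 0.001343 m/s = 116.0 m/day.

116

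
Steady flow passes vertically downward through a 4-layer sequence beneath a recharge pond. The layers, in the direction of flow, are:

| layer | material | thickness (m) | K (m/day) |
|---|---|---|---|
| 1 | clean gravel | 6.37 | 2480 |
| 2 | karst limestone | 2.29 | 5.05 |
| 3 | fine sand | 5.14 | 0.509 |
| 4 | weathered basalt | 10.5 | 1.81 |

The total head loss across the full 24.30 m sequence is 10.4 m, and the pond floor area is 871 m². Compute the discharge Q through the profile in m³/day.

554

Flow is perpendicular to layering, so the layers act in series and the equivalent K is the thickness-weighted harmonic mean.
Total thickness L = 6.37 + 2.29 + 5.14 + 10.5 = 24.30 m.
Σ(b_i/K_i) = 6.37/2480 + 2.29/5.05 + 5.14/0.509 + 10.5/1.81 = 16.36 d.
K_eq = L / Σ(b_i/K_i) = 24.30 / 16.36 = 1.486 m/day.
Q = K_eq · A · (Δh/L) = 1.486 × 871 × (10.4/24.30) = 553.8 m³/day.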